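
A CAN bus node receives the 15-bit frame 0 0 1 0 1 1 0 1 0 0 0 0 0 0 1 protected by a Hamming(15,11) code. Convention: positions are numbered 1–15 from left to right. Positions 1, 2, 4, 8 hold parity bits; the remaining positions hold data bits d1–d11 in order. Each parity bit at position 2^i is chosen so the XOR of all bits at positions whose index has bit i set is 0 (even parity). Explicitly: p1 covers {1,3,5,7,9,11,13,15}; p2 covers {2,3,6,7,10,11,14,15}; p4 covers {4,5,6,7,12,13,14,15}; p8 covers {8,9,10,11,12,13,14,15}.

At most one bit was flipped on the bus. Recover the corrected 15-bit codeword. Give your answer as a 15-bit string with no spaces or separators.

s1 (pos 1,3,5,7,9,11,13,15): 0⊕1⊕1⊕0⊕0⊕0⊕0⊕1 = 1
s2 (pos 2,3,6,7,10,11,14,15): 0⊕1⊕1⊕0⊕0⊕0⊕0⊕1 = 1
s4 (pos 4,5,6,7,12,13,14,15): 0⊕1⊕1⊕0⊕0⊕0⊕0⊕1 = 1
s8 (pos 8,9,10,11,12,13,14,15): 1⊕0⊕0⊕0⊕0⊕0⊕0⊕1 = 0
Syndrome s8…s1 = 0111 → error at position 7.
Flip position 7: 001011010000001 → 001011110000001

001011110000001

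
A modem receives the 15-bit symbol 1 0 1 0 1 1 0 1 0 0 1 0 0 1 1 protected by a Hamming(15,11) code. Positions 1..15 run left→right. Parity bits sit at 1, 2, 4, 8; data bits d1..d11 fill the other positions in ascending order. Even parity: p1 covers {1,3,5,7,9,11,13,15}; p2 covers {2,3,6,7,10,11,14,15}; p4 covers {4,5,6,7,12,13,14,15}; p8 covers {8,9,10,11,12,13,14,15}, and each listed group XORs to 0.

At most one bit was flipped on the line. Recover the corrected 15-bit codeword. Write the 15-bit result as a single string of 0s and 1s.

s1 (pos 1,3,5,7,9,11,13,15): 1⊕1⊕1⊕0⊕0⊕1⊕0⊕1 = 1
s2 (pos 2,3,6,7,10,11,14,15): 0⊕1⊕1⊕0⊕0⊕1⊕1⊕1 = 1
s4 (pos 4,5,6,7,12,13,14,15): 0⊕1⊕1⊕0⊕0⊕0⊕1⊕1 = 0
s8 (pos 8,9,10,11,12,13,14,15): 1⊕0⊕0⊕1⊕0⊕0⊕1⊕1 = 0
Syndrome s8…s1 = 0011 → error at position 3.
Flip position 3: 101011010010011 → 100011010010011

100011010010011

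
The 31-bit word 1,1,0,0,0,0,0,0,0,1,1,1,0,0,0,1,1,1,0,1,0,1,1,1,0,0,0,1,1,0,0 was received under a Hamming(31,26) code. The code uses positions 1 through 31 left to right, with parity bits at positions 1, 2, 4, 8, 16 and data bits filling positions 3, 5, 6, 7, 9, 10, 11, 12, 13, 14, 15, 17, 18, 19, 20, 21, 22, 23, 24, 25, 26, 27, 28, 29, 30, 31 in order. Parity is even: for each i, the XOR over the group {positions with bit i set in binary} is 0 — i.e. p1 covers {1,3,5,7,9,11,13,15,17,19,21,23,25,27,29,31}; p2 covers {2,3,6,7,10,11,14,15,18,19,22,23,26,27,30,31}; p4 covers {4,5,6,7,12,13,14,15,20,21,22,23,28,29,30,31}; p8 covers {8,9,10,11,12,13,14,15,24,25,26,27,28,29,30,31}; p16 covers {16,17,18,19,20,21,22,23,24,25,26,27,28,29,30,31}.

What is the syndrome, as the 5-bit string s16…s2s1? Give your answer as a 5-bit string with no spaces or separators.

s1 (pos 1,3,5,7,9,11,13,15,17,19,21,23,25,27,29,31): 1⊕0⊕0⊕0⊕0⊕1⊕0⊕0⊕1⊕0⊕0⊕1⊕0⊕0⊕1⊕0 = 1
s2 (pos 2,3,6,7,10,11,14,15,18,19,22,23,26,27,30,31): 1⊕0⊕0⊕0⊕1⊕1⊕0⊕0⊕1⊕0⊕1⊕1⊕0⊕0⊕0⊕0 = 0
s4 (pos 4,5,6,7,12,13,14,15,20,21,22,23,28,29,30,31): 0⊕0⊕0⊕0⊕1⊕0⊕0⊕0⊕1⊕0⊕1⊕1⊕1⊕1⊕0⊕0 = 0
s8 (pos 8,9,10,11,12,13,14,15,24,25,26,27,28,29,30,31): 0⊕0⊕1⊕1⊕1⊕0⊕0⊕0⊕1⊕0⊕0⊕0⊕1⊕1⊕0⊕0 = 0
s16 (pos 16,17,18,19,20,21,22,23,24,25,26,27,28,29,30,31): 1⊕1⊕1⊕0⊕1⊕0⊕1⊕1⊕1⊕0⊕0⊕0⊕1⊕1⊕0⊕0 = 1
Syndrome s16…s1 = 10001 → error at position 17.

10001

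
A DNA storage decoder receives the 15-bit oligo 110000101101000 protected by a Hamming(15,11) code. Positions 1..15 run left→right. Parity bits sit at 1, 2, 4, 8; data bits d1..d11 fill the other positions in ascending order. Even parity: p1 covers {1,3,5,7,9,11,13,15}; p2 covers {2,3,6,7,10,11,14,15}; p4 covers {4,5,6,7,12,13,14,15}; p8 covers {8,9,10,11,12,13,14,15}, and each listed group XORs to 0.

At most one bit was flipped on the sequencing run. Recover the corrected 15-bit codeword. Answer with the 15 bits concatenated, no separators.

s1 (pos 1,3,5,7,9,11,13,15): 1⊕0⊕0⊕1⊕1⊕0⊕0⊕0 = 1
s2 (pos 2,3,6,7,10,11,14,15): 1⊕0⊕0⊕1⊕1⊕0⊕0⊕0 = 1
s4 (pos 4,5,6,7,12,13,14,15): 0⊕0⊕0⊕1⊕1⊕0⊕0⊕0 = 0
s8 (pos 8,9,10,11,12,13,14,15): 0⊕1⊕1⊕0⊕1⊕0⊕0⊕0 = 1
Syndrome s8…s1 = 1011 → error at position 11.
Flip position 11: 110000101101000 → 110000101111000

110000101111000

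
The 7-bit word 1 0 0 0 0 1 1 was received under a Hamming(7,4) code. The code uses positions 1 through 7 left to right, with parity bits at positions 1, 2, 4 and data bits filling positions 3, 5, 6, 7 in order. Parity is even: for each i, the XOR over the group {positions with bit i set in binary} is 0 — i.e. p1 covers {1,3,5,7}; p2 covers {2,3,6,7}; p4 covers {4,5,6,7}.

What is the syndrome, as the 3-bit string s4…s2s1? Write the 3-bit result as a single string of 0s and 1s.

s1 (pos 1,3,5,7): 1⊕0⊕0⊕1 = 0
s2 (pos 2,3,6,7): 0⊕0⊕1⊕1 = 0
s4 (pos 4,5,6,7): 0⊕0⊕1⊕1 = 0
Syndrome s4…s1 = 000 → no error.

000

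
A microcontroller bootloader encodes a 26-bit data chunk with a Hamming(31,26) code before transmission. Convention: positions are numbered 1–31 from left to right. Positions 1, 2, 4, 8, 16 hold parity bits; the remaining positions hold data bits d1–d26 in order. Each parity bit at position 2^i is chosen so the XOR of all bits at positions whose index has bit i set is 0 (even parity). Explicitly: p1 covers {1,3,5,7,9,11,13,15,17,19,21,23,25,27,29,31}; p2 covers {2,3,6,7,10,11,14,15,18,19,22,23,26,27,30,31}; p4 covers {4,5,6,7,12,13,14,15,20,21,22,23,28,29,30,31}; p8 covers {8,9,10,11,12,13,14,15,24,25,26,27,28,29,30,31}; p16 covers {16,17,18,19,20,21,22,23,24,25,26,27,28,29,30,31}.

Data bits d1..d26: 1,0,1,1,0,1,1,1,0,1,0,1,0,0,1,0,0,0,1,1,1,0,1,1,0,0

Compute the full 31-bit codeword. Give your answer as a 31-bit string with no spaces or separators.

0111011101110101100100011101100

Place data at non-parity positions: p1 p2 1 p4 0 1 1 p8 0 1 1 1 0 1 0 p16 1 0 0 1 0 0 0 1 1 1 0 1 1 0 0
p1 (pos 1,3,5,7,9,11,13,15,17,19,21,23,25,27,29,31): XOR of data positions = 1⊕0⊕1⊕0⊕1⊕0⊕0⊕1⊕0⊕0⊕0⊕1⊕0⊕1⊕0 = 0
p2 (pos 2,3,6,7,10,11,14,15,18,19,22,23,26,27,30,31): XOR of data positions = 1⊕1⊕1⊕1⊕1⊕1⊕0⊕0⊕0⊕0⊕0⊕1⊕0⊕0⊕0 = 1
p4 (pos 4,5,6,7,12,13,14,15,20,21,22,23,28,29,30,31): XOR of data positions = 0⊕1⊕1⊕1⊕0⊕1⊕0⊕1⊕0⊕0⊕0⊕1⊕1⊕0⊕0 = 1
p8 (pos 8,9,10,11,12,13,14,15,24,25,26,27,28,29,30,31): XOR of data positions = 0⊕1⊕1⊕1⊕0⊕1⊕0⊕1⊕1⊕1⊕0⊕1⊕1⊕0⊕0 = 1
p16 (pos 16,17,18,19,20,21,22,23,24,25,26,27,28,29,30,31): XOR of data positions = 1⊕0⊕0⊕1⊕0⊕0⊕0⊕1⊕1⊕1⊕0⊕1⊕1⊕0⊕0 = 1
Codeword: 0111011101110101100100011101100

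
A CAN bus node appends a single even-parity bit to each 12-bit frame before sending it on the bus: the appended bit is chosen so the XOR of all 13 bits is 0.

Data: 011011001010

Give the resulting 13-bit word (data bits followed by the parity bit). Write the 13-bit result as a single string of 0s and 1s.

XOR of the 12 data bits: 0⊕1⊕1⊕0⊕1⊕1⊕0⊕0⊕1⊕0⊕1⊕0 = 0
Parity bit = 0 (so all 13 bits XOR to 0).

0110110010100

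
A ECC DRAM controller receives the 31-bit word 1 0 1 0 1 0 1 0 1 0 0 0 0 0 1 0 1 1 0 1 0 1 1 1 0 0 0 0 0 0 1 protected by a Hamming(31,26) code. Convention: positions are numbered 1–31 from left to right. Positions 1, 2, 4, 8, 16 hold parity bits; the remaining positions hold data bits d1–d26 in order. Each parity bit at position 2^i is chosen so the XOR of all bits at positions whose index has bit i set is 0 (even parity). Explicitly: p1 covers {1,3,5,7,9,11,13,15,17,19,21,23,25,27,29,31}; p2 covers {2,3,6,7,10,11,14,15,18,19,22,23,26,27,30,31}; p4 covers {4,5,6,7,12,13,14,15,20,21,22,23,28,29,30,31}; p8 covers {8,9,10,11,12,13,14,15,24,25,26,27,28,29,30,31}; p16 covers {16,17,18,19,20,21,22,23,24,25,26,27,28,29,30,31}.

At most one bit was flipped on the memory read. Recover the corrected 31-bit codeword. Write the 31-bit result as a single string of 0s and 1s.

s1 (pos 1,3,5,7,9,11,13,15,17,19,21,23,25,27,29,31): 1⊕1⊕1⊕1⊕1⊕0⊕0⊕1⊕1⊕0⊕0⊕1⊕0⊕0⊕0⊕1 = 1
s2 (pos 2,3,6,7,10,11,14,15,18,19,22,23,26,27,30,31): 0⊕1⊕0⊕1⊕0⊕0⊕0⊕1⊕1⊕0⊕1⊕1⊕0⊕0⊕0⊕1 = 1
s4 (pos 4,5,6,7,12,13,14,15,20,21,22,23,28,29,30,31): 0⊕1⊕0⊕1⊕0⊕0⊕0⊕1⊕1⊕0⊕1⊕1⊕0⊕0⊕0⊕1 = 1
s8 (pos 8,9,10,11,12,13,14,15,24,25,26,27,28,29,30,31): 0⊕1⊕0⊕0⊕0⊕0⊕0⊕1⊕1⊕0⊕0⊕0⊕0⊕0⊕0⊕1 = 0
s16 (pos 16,17,18,19,20,21,22,23,24,25,26,27,28,29,30,31): 0⊕1⊕1⊕0⊕1⊕0⊕1⊕1⊕1⊕0⊕0⊕0⊕0⊕0⊕0⊕1 = 1
Syndrome s16…s1 = 10111 → error at position 23.
Flip position 23: 1010101010000010110101110000001 → 1010101010000010110101010000001

1010101010000010110101010000001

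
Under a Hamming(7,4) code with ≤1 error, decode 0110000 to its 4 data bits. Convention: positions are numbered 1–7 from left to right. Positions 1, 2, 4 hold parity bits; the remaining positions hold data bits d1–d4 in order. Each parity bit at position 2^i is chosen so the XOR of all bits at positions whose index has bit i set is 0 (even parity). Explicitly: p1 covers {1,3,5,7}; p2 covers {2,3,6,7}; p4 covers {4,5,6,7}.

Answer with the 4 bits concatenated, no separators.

1000

s1 (pos 1,3,5,7): 0⊕1⊕0⊕0 = 1
s2 (pos 2,3,6,7): 1⊕1⊕0⊕0 = 0
s4 (pos 4,5,6,7): 0⊕0⊕0⊕0 = 0
Syndrome s4…s1 = 001 → error at position 1.
Flip position 1: 0110000 → 1110000
Read data bits from positions 3,5,6,7: 1000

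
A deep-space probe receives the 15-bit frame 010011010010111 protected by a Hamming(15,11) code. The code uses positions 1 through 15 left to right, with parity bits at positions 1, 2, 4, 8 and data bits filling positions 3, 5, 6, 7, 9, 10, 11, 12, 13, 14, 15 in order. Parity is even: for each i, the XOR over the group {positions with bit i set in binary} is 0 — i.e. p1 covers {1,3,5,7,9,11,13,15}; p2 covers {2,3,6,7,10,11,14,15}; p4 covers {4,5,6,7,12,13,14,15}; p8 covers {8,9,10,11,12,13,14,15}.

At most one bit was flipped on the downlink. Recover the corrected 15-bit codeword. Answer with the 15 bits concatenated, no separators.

010011010010101

s1 (pos 1,3,5,7,9,11,13,15): 0⊕0⊕1⊕0⊕0⊕1⊕1⊕1 = 0
s2 (pos 2,3,6,7,10,11,14,15): 1⊕0⊕1⊕0⊕0⊕1⊕1⊕1 = 1
s4 (pos 4,5,6,7,12,13,14,15): 0⊕1⊕1⊕0⊕0⊕1⊕1⊕1 = 1
s8 (pos 8,9,10,11,12,13,14,15): 1⊕0⊕0⊕1⊕0⊕1⊕1⊕1 = 1
Syndrome s8…s1 = 1110 → error at position 14.
Flip position 14: 010011010010111 → 010011010010101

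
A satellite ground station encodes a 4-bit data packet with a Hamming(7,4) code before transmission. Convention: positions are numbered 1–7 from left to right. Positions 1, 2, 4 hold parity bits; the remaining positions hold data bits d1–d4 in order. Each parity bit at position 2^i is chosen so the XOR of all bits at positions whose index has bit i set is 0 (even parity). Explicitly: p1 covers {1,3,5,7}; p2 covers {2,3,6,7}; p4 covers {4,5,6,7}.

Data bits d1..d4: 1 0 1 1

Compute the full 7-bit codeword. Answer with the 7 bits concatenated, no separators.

0110011

Place data at non-parity positions: p1 p2 1 p4 0 1 1
p1 (pos 1,3,5,7): XOR of data positions = 1⊕0⊕1 = 0
p2 (pos 2,3,6,7): XOR of data positions = 1⊕1⊕1 = 1
p4 (pos 4,5,6,7): XOR of data positions = 0⊕1⊕1 = 0
Codeword: 0110011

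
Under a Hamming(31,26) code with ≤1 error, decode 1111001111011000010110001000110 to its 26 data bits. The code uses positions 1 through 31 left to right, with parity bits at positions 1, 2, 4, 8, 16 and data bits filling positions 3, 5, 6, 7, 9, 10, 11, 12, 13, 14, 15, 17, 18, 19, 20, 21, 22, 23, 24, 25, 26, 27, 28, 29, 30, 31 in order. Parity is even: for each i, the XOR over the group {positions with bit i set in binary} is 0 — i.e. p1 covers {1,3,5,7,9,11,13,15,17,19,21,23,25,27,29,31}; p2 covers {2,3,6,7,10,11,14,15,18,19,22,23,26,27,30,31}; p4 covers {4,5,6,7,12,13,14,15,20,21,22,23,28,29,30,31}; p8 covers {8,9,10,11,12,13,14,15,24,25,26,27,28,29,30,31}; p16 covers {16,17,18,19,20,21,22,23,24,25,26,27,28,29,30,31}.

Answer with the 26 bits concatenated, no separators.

s1 (pos 1,3,5,7,9,11,13,15,17,19,21,23,25,27,29,31): 1⊕1⊕0⊕1⊕1⊕0⊕1⊕0⊕0⊕0⊕1⊕0⊕1⊕0⊕1⊕0 = 0
s2 (pos 2,3,6,7,10,11,14,15,18,19,22,23,26,27,30,31): 1⊕1⊕0⊕1⊕1⊕0⊕0⊕0⊕1⊕0⊕0⊕0⊕0⊕0⊕1⊕0 = 0
s4 (pos 4,5,6,7,12,13,14,15,20,21,22,23,28,29,30,31): 1⊕0⊕0⊕1⊕1⊕1⊕0⊕0⊕1⊕1⊕0⊕0⊕0⊕1⊕1⊕0 = 0
s8 (pos 8,9,10,11,12,13,14,15,24,25,26,27,28,29,30,31): 1⊕1⊕1⊕0⊕1⊕1⊕0⊕0⊕0⊕1⊕0⊕0⊕0⊕1⊕1⊕0 = 0
s16 (pos 16,17,18,19,20,21,22,23,24,25,26,27,28,29,30,31): 0⊕0⊕1⊕0⊕1⊕1⊕0⊕0⊕0⊕1⊕0⊕0⊕0⊕1⊕1⊕0 = 0
Syndrome s16…s1 = 00000 → no error.
Read data bits from positions 3,5,6,7,9,10,11,12,13,14,15,17,18,19,20,21,22,23,24,25,26,27,28,29,30,31: 10011101100010110001000110

10011101100010110001000110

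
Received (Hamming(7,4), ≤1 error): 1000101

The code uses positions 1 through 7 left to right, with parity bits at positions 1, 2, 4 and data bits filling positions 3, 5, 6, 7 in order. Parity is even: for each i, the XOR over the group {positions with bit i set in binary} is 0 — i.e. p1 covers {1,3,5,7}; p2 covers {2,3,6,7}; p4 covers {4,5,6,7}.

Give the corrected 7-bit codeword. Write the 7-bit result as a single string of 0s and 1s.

1010101

s1 (pos 1,3,5,7): 1⊕0⊕1⊕1 = 1
s2 (pos 2,3,6,7): 0⊕0⊕0⊕1 = 1
s4 (pos 4,5,6,7): 0⊕1⊕0⊕1 = 0
Syndrome s4…s1 = 011 → error at position 3.
Flip position 3: 1000101 → 1010101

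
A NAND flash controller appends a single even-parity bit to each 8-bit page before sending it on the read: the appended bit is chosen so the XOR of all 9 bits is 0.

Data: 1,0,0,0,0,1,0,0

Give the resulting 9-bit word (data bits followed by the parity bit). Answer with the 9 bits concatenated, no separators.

XOR of the 8 data bits: 1⊕0⊕0⊕0⊕0⊕1⊕0⊕0 = 0
Parity bit = 0 (so all 9 bits XOR to 0).

100001000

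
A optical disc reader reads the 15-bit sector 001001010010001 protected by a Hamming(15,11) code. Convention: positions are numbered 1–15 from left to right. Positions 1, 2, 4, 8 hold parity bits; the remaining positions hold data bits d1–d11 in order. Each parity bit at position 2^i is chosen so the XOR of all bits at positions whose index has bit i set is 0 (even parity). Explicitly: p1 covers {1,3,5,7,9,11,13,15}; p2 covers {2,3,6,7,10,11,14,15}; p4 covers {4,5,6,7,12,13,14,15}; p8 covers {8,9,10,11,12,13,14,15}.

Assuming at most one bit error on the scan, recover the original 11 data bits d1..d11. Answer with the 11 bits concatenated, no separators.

10101010001

s1 (pos 1,3,5,7,9,11,13,15): 0⊕1⊕0⊕0⊕0⊕1⊕0⊕1 = 1
s2 (pos 2,3,6,7,10,11,14,15): 0⊕1⊕1⊕0⊕0⊕1⊕0⊕1 = 0
s4 (pos 4,5,6,7,12,13,14,15): 0⊕0⊕1⊕0⊕0⊕0⊕0⊕1 = 0
s8 (pos 8,9,10,11,12,13,14,15): 1⊕0⊕0⊕1⊕0⊕0⊕0⊕1 = 1
Syndrome s8…s1 = 1001 → error at position 9.
Flip position 9: 001001010010001 → 001001011010001
Read data bits from positions 3,5,6,7,9,10,11,12,13,14,15: 10101010001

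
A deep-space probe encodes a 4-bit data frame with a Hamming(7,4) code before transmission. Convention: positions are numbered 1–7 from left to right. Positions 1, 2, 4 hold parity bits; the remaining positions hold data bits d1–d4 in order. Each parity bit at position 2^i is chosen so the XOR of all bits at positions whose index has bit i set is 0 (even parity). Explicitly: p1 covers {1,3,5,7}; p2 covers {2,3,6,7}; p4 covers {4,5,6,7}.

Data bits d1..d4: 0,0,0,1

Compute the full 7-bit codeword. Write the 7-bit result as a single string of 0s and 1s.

Place data at non-parity positions: p1 p2 0 p4 0 0 1
p1 (pos 1,3,5,7): XOR of data positions = 0⊕0⊕1 = 1
p2 (pos 2,3,6,7): XOR of data positions = 0⊕0⊕1 = 1
p4 (pos 4,5,6,7): XOR of data positions = 0⊕0⊕1 = 1
Codeword: 1101001

1101001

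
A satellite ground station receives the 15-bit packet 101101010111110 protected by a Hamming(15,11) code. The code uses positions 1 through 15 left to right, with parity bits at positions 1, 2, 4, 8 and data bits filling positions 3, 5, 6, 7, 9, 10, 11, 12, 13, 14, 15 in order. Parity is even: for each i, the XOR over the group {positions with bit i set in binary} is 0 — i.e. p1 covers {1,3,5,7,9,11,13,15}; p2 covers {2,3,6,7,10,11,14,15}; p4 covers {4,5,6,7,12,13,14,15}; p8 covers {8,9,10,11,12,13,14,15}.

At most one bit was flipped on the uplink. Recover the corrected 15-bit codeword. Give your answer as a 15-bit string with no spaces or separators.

101100010111110

s1 (pos 1,3,5,7,9,11,13,15): 1⊕1⊕0⊕0⊕0⊕1⊕1⊕0 = 0
s2 (pos 2,3,6,7,10,11,14,15): 0⊕1⊕1⊕0⊕1⊕1⊕1⊕0 = 1
s4 (pos 4,5,6,7,12,13,14,15): 1⊕0⊕1⊕0⊕1⊕1⊕1⊕0 = 1
s8 (pos 8,9,10,11,12,13,14,15): 1⊕0⊕1⊕1⊕1⊕1⊕1⊕0 = 0
Syndrome s8…s1 = 0110 → error at position 6.
Flip position 6: 101101010111110 → 101100010111110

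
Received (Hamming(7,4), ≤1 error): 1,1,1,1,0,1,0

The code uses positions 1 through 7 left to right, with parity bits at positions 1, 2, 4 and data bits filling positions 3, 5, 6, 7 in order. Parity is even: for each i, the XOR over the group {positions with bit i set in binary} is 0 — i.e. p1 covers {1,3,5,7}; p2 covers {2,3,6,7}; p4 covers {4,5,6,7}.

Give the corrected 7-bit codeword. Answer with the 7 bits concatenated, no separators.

s1 (pos 1,3,5,7): 1⊕1⊕0⊕0 = 0
s2 (pos 2,3,6,7): 1⊕1⊕1⊕0 = 1
s4 (pos 4,5,6,7): 1⊕0⊕1⊕0 = 0
Syndrome s4…s1 = 010 → error at position 2.
Flip position 2: 1111010 → 1011010

1011010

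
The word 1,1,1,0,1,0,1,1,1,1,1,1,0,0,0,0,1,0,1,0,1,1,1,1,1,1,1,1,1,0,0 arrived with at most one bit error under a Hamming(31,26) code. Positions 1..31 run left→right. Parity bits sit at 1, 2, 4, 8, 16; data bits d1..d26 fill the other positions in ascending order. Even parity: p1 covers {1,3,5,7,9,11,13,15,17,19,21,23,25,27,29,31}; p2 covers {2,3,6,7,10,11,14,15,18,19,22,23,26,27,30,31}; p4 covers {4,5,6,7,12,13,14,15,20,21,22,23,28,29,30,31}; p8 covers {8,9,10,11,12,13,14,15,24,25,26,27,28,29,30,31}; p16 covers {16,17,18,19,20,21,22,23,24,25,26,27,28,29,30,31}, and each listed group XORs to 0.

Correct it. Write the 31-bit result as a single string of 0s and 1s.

s1 (pos 1,3,5,7,9,11,13,15,17,19,21,23,25,27,29,31): 1⊕1⊕1⊕1⊕1⊕1⊕0⊕0⊕1⊕1⊕1⊕1⊕1⊕1⊕1⊕0 = 1
s2 (pos 2,3,6,7,10,11,14,15,18,19,22,23,26,27,30,31): 1⊕1⊕0⊕1⊕1⊕1⊕0⊕0⊕0⊕1⊕1⊕1⊕1⊕1⊕0⊕0 = 0
s4 (pos 4,5,6,7,12,13,14,15,20,21,22,23,28,29,30,31): 0⊕1⊕0⊕1⊕1⊕0⊕0⊕0⊕0⊕1⊕1⊕1⊕1⊕1⊕0⊕0 = 0
s8 (pos 8,9,10,11,12,13,14,15,24,25,26,27,28,29,30,31): 1⊕1⊕1⊕1⊕1⊕0⊕0⊕0⊕1⊕1⊕1⊕1⊕1⊕1⊕0⊕0 = 1
s16 (pos 16,17,18,19,20,21,22,23,24,25,26,27,28,29,30,31): 0⊕1⊕0⊕1⊕0⊕1⊕1⊕1⊕1⊕1⊕1⊕1⊕1⊕1⊕0⊕0 = 1
Syndrome s16…s1 = 11001 → error at position 25.
Flip position 25: 1110101111110000101011111111100 → 1110101111110000101011110111100

1110101111110000101011110111100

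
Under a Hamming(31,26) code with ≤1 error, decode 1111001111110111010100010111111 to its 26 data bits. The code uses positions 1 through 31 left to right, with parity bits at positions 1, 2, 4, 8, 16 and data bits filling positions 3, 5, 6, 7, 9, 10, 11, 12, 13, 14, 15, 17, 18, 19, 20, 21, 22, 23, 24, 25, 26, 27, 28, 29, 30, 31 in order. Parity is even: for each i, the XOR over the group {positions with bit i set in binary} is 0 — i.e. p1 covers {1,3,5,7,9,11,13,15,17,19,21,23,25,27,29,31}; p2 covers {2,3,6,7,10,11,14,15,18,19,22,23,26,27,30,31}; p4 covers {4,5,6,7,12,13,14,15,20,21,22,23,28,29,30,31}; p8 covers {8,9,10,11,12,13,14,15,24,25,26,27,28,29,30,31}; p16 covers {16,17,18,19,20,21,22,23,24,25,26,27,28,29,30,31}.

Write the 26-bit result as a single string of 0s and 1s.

s1 (pos 1,3,5,7,9,11,13,15,17,19,21,23,25,27,29,31): 1⊕1⊕0⊕1⊕1⊕1⊕0⊕1⊕0⊕0⊕0⊕0⊕0⊕1⊕1⊕1 = 1
s2 (pos 2,3,6,7,10,11,14,15,18,19,22,23,26,27,30,31): 1⊕1⊕0⊕1⊕1⊕1⊕1⊕1⊕1⊕0⊕0⊕0⊕1⊕1⊕1⊕1 = 0
s4 (pos 4,5,6,7,12,13,14,15,20,21,22,23,28,29,30,31): 1⊕0⊕0⊕1⊕1⊕0⊕1⊕1⊕1⊕0⊕0⊕0⊕1⊕1⊕1⊕1 = 0
s8 (pos 8,9,10,11,12,13,14,15,24,25,26,27,28,29,30,31): 1⊕1⊕1⊕1⊕1⊕0⊕1⊕1⊕1⊕0⊕1⊕1⊕1⊕1⊕1⊕1 = 0
s16 (pos 16,17,18,19,20,21,22,23,24,25,26,27,28,29,30,31): 1⊕0⊕1⊕0⊕1⊕0⊕0⊕0⊕1⊕0⊕1⊕1⊕1⊕1⊕1⊕1 = 0
Syndrome s16…s1 = 00001 → error at position 1.
Flip position 1: 1111001111110111010100010111111 → 0111001111110111010100010111111
Read data bits from positions 3,5,6,7,9,10,11,12,13,14,15,17,18,19,20,21,22,23,24,25,26,27,28,29,30,31: 10011111011010100010111111

10011111011010100010111111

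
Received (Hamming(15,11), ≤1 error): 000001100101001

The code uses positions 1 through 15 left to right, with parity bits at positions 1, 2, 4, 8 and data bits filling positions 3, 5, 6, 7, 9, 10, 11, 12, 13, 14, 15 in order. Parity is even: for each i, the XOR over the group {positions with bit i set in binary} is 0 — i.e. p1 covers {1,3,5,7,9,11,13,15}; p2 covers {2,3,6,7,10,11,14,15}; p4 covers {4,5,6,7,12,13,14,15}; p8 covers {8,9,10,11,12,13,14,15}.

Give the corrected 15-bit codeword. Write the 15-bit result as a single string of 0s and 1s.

000001110101001

s1 (pos 1,3,5,7,9,11,13,15): 0⊕0⊕0⊕1⊕0⊕0⊕0⊕1 = 0
s2 (pos 2,3,6,7,10,11,14,15): 0⊕0⊕1⊕1⊕1⊕0⊕0⊕1 = 0
s4 (pos 4,5,6,7,12,13,14,15): 0⊕0⊕1⊕1⊕1⊕0⊕0⊕1 = 0
s8 (pos 8,9,10,11,12,13,14,15): 0⊕0⊕1⊕0⊕1⊕0⊕0⊕1 = 1
Syndrome s8…s1 = 1000 → error at position 8.
Flip position 8: 000001100101001 → 000001110101001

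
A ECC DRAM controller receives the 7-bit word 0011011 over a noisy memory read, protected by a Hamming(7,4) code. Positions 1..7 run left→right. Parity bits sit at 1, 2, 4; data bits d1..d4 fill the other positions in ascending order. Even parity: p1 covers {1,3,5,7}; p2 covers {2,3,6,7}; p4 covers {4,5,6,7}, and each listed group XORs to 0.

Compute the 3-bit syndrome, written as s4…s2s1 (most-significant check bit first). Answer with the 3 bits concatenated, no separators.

s1 (pos 1,3,5,7): 0⊕1⊕0⊕1 = 0
s2 (pos 2,3,6,7): 0⊕1⊕1⊕1 = 1
s4 (pos 4,5,6,7): 1⊕0⊕1⊕1 = 1
Syndrome s4…s1 = 110 → error at position 6.

110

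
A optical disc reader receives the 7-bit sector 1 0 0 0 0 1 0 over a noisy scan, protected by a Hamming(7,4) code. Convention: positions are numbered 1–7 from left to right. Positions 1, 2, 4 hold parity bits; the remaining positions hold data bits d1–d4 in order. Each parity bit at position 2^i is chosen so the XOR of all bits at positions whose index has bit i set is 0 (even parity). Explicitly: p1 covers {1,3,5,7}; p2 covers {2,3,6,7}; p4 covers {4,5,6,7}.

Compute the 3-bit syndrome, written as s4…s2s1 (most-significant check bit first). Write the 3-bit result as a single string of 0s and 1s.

111

s1 (pos 1,3,5,7): 1⊕0⊕0⊕0 = 1
s2 (pos 2,3,6,7): 0⊕0⊕1⊕0 = 1
s4 (pos 4,5,6,7): 0⊕0⊕1⊕0 = 1
Syndrome s4…s1 = 111 → error at position 7.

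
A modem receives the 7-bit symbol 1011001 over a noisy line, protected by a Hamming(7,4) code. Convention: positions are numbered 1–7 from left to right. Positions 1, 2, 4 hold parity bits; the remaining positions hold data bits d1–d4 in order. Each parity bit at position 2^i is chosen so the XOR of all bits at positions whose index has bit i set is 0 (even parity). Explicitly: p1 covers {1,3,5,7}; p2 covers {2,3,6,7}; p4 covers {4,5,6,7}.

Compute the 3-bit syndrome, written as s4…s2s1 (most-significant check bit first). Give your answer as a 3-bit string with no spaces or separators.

001

s1 (pos 1,3,5,7): 1⊕1⊕0⊕1 = 1
s2 (pos 2,3,6,7): 0⊕1⊕0⊕1 = 0
s4 (pos 4,5,6,7): 1⊕0⊕0⊕1 = 0
Syndrome s4…s1 = 001 → error at position 1.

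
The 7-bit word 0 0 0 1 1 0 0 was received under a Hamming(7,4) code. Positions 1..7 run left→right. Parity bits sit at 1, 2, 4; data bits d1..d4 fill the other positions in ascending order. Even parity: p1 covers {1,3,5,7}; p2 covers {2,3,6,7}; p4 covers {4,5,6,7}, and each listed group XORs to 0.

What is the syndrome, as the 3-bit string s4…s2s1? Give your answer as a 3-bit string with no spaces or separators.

s1 (pos 1,3,5,7): 0⊕0⊕1⊕0 = 1
s2 (pos 2,3,6,7): 0⊕0⊕0⊕0 = 0
s4 (pos 4,5,6,7): 1⊕1⊕0⊕0 = 0
Syndrome s4…s1 = 001 → error at position 1.

001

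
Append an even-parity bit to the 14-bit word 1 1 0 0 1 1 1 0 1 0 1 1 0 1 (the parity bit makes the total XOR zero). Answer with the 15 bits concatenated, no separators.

XOR of the 14 data bits: 1⊕1⊕0⊕0⊕1⊕1⊕1⊕0⊕1⊕0⊕1⊕1⊕0⊕1 = 1
Parity bit = 1 (so all 15 bits XOR to 0).

110011101011011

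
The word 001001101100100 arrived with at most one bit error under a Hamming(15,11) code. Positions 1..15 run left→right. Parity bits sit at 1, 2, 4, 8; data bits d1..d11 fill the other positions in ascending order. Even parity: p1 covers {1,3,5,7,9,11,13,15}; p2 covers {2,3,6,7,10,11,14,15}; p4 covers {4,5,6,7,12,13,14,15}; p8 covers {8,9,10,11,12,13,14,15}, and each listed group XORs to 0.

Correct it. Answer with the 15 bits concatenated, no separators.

001001101101100

s1 (pos 1,3,5,7,9,11,13,15): 0⊕1⊕0⊕1⊕1⊕0⊕1⊕0 = 0
s2 (pos 2,3,6,7,10,11,14,15): 0⊕1⊕1⊕1⊕1⊕0⊕0⊕0 = 0
s4 (pos 4,5,6,7,12,13,14,15): 0⊕0⊕1⊕1⊕0⊕1⊕0⊕0 = 1
s8 (pos 8,9,10,11,12,13,14,15): 0⊕1⊕1⊕0⊕0⊕1⊕0⊕0 = 1
Syndrome s8…s1 = 1100 → error at position 12.
Flip position 12: 001001101100100 → 001001101101100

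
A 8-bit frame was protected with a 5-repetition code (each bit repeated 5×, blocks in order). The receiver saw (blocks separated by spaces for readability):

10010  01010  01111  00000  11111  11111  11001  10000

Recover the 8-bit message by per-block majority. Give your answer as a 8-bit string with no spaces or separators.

Block 1 (10010): 2 ones → 0
Block 2 (01010): 2 ones → 0
Block 3 (01111): 4 ones → 1
Block 4 (00000): 0 ones → 0
Block 5 (11111): 5 ones → 1
Block 6 (11111): 5 ones → 1
Block 7 (11001): 3 ones → 1
Block 8 (10000): 1 one → 0

00101110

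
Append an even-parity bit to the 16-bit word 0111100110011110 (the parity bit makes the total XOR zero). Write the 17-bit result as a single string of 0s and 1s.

XOR of the 16 data bits: 0⊕1⊕1⊕1⊕1⊕0⊕0⊕1⊕1⊕0⊕0⊕1⊕1⊕1⊕1⊕0 = 0
Parity bit = 0 (so all 17 bits XOR to 0).

01111001100111100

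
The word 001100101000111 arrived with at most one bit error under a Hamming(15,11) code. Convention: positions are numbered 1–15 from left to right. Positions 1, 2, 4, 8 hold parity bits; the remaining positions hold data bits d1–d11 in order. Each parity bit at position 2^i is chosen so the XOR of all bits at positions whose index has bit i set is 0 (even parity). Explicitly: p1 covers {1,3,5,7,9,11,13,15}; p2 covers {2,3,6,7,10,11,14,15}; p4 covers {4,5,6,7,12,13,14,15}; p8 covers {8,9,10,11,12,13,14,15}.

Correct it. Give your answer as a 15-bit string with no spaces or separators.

001110101000111

s1 (pos 1,3,5,7,9,11,13,15): 0⊕1⊕0⊕1⊕1⊕0⊕1⊕1 = 1
s2 (pos 2,3,6,7,10,11,14,15): 0⊕1⊕0⊕1⊕0⊕0⊕1⊕1 = 0
s4 (pos 4,5,6,7,12,13,14,15): 1⊕0⊕0⊕1⊕0⊕1⊕1⊕1 = 1
s8 (pos 8,9,10,11,12,13,14,15): 0⊕1⊕0⊕0⊕0⊕1⊕1⊕1 = 0
Syndrome s8…s1 = 0101 → error at position 5.
Flip position 5: 001100101000111 → 001110101000111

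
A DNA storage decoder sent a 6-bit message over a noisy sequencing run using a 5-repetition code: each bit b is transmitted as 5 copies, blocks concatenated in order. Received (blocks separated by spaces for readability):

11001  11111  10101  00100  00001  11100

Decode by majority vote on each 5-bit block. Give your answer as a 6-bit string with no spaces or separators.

Block 1 (11001): 3 ones → 1
Block 2 (11111): 5 ones → 1
Block 3 (10101): 3 ones → 1
Block 4 (00100): 1 one → 0
Block 5 (00001): 1 one → 0
Block 6 (11100): 3 ones → 1

111001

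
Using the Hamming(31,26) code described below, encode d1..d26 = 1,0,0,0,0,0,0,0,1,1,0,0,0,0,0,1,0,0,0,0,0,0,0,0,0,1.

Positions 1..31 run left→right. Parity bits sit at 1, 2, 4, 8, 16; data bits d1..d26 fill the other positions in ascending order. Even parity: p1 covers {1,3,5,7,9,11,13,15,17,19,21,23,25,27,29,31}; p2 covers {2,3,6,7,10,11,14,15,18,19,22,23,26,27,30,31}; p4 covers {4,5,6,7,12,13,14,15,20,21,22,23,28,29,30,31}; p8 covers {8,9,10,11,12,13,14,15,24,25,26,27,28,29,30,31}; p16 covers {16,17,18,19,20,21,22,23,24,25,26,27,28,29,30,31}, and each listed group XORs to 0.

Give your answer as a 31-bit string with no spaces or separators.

0110000100001100000010000000001

Place data at non-parity positions: p1 p2 1 p4 0 0 0 p8 0 0 0 0 1 1 0 p16 0 0 0 0 1 0 0 0 0 0 0 0 0 0 1
p1 (pos 1,3,5,7,9,11,13,15,17,19,21,23,25,27,29,31): XOR of data positions = 1⊕0⊕0⊕0⊕0⊕1⊕0⊕0⊕0⊕1⊕0⊕0⊕0⊕0⊕1 = 0
p2 (pos 2,3,6,7,10,11,14,15,18,19,22,23,26,27,30,31): XOR of data positions = 1⊕0⊕0⊕0⊕0⊕1⊕0⊕0⊕0⊕0⊕0⊕0⊕0⊕0⊕1 = 1
p4 (pos 4,5,6,7,12,13,14,15,20,21,22,23,28,29,30,31): XOR of data positions = 0⊕0⊕0⊕0⊕1⊕1⊕0⊕0⊕1⊕0⊕0⊕0⊕0⊕0⊕1 = 0
p8 (pos 8,9,10,11,12,13,14,15,24,25,26,27,28,29,30,31): XOR of data positions = 0⊕0⊕0⊕0⊕1⊕1⊕0⊕0⊕0⊕0⊕0⊕0⊕0⊕0⊕1 = 1
p16 (pos 16,17,18,19,20,21,22,23,24,25,26,27,28,29,30,31): XOR of data positions = 0⊕0⊕0⊕0⊕1⊕0⊕0⊕0⊕0⊕0⊕0⊕0⊕0⊕0⊕1 = 0
Codeword: 0110000100001100000010000000001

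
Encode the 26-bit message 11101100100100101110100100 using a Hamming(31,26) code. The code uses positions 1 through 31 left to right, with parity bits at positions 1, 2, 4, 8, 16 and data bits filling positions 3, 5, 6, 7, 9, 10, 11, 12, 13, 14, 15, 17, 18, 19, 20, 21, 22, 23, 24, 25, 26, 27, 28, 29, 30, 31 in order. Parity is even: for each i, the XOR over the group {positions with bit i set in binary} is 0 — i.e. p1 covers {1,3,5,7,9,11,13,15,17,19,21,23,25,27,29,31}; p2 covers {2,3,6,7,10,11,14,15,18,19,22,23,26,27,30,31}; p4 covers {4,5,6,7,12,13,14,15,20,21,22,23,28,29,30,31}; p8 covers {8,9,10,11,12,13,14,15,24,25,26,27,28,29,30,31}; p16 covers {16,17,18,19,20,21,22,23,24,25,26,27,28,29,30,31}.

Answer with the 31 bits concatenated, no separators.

1011110011001001100101110100100

Place data at non-parity positions: p1 p2 1 p4 1 1 0 p8 1 1 0 0 1 0 0 p16 1 0 0 1 0 1 1 1 0 1 0 0 1 0 0
p1 (pos 1,3,5,7,9,11,13,15,17,19,21,23,25,27,29,31): XOR of data positions = 1⊕1⊕0⊕1⊕0⊕1⊕0⊕1⊕0⊕0⊕1⊕0⊕0⊕1⊕0 = 1
p2 (pos 2,3,6,7,10,11,14,15,18,19,22,23,26,27,30,31): XOR of data positions = 1⊕1⊕0⊕1⊕0⊕0⊕0⊕0⊕0⊕1⊕1⊕1⊕0⊕0⊕0 = 0
p4 (pos 4,5,6,7,12,13,14,15,20,21,22,23,28,29,30,31): XOR of data positions = 1⊕1⊕0⊕0⊕1⊕0⊕0⊕1⊕0⊕1⊕1⊕0⊕1⊕0⊕0 = 1
p8 (pos 8,9,10,11,12,13,14,15,24,25,26,27,28,29,30,31): XOR of data positions = 1⊕1⊕0⊕0⊕1⊕0⊕0⊕1⊕0⊕1⊕0⊕0⊕1⊕0⊕0 = 0
p16 (pos 16,17,18,19,20,21,22,23,24,25,26,27,28,29,30,31): XOR of data positions = 1⊕0⊕0⊕1⊕0⊕1⊕1⊕1⊕0⊕1⊕0⊕0⊕1⊕0⊕0 = 1
Codeword: 1011110011001001100101110100100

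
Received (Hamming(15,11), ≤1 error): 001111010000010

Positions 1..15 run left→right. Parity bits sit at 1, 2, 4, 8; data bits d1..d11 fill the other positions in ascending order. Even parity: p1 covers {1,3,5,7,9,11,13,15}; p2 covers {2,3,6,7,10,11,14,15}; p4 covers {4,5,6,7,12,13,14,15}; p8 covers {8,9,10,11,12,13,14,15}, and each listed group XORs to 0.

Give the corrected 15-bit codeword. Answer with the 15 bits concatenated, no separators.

011111010000010

s1 (pos 1,3,5,7,9,11,13,15): 0⊕1⊕1⊕0⊕0⊕0⊕0⊕0 = 0
s2 (pos 2,3,6,7,10,11,14,15): 0⊕1⊕1⊕0⊕0⊕0⊕1⊕0 = 1
s4 (pos 4,5,6,7,12,13,14,15): 1⊕1⊕1⊕0⊕0⊕0⊕1⊕0 = 0
s8 (pos 8,9,10,11,12,13,14,15): 1⊕0⊕0⊕0⊕0⊕0⊕1⊕0 = 0
Syndrome s8…s1 = 0010 → error at position 2.
Flip position 2: 001111010000010 → 011111010000010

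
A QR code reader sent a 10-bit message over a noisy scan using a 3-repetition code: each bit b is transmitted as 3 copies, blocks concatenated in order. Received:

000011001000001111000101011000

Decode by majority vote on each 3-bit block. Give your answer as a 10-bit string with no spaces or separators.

Block 1 (000): 0 ones → 0
Block 2 (011): 2 ones → 1
Block 3 (001): 1 one → 0
Block 4 (000): 0 ones → 0
Block 5 (001): 1 one → 0
Block 6 (111): 3 ones → 1
Block 7 (000): 0 ones → 0
Block 8 (101): 2 ones → 1
Block 9 (011): 2 ones → 1
Block 10 (000): 0 ones → 0

0100010110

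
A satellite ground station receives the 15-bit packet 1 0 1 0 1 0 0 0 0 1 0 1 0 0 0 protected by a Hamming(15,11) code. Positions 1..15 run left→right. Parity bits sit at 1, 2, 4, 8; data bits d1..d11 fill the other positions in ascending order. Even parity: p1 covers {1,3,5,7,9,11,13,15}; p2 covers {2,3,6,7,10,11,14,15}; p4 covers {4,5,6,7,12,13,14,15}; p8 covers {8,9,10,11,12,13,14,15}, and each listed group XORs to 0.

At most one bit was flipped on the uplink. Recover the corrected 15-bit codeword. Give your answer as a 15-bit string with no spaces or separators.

s1 (pos 1,3,5,7,9,11,13,15): 1⊕1⊕1⊕0⊕0⊕0⊕0⊕0 = 1
s2 (pos 2,3,6,7,10,11,14,15): 0⊕1⊕0⊕0⊕1⊕0⊕0⊕0 = 0
s4 (pos 4,5,6,7,12,13,14,15): 0⊕1⊕0⊕0⊕1⊕0⊕0⊕0 = 0
s8 (pos 8,9,10,11,12,13,14,15): 0⊕0⊕1⊕0⊕1⊕0⊕0⊕0 = 0
Syndrome s8…s1 = 0001 → error at position 1.
Flip position 1: 101010000101000 → 001010000101000

001010000101000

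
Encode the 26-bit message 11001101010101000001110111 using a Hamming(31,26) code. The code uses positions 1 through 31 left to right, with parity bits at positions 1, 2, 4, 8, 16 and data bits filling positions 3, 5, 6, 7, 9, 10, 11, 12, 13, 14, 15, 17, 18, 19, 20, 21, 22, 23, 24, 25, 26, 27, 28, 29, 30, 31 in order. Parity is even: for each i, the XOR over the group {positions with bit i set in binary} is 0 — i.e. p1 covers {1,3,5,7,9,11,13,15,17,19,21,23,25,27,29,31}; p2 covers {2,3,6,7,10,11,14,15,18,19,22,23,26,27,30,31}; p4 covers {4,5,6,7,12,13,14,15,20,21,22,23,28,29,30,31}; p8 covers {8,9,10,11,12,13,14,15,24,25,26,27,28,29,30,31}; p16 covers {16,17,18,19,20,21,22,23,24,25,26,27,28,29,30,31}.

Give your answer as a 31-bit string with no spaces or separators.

Place data at non-parity positions: p1 p2 1 p4 1 0 0 p8 1 1 0 1 0 1 0 p16 1 0 1 0 0 0 0 0 1 1 1 0 1 1 1
p1 (pos 1,3,5,7,9,11,13,15,17,19,21,23,25,27,29,31): XOR of data positions = 1⊕1⊕0⊕1⊕0⊕0⊕0⊕1⊕1⊕0⊕0⊕1⊕1⊕1⊕1 = 1
p2 (pos 2,3,6,7,10,11,14,15,18,19,22,23,26,27,30,31): XOR of data positions = 1⊕0⊕0⊕1⊕0⊕1⊕0⊕0⊕1⊕0⊕0⊕1⊕1⊕1⊕1 = 0
p4 (pos 4,5,6,7,12,13,14,15,20,21,22,23,28,29,30,31): XOR of data positions = 1⊕0⊕0⊕1⊕0⊕1⊕0⊕0⊕0⊕0⊕0⊕0⊕1⊕1⊕1 = 0
p8 (pos 8,9,10,11,12,13,14,15,24,25,26,27,28,29,30,31): XOR of data positions = 1⊕1⊕0⊕1⊕0⊕1⊕0⊕0⊕1⊕1⊕1⊕0⊕1⊕1⊕1 = 0
p16 (pos 16,17,18,19,20,21,22,23,24,25,26,27,28,29,30,31): XOR of data positions = 1⊕0⊕1⊕0⊕0⊕0⊕0⊕0⊕1⊕1⊕1⊕0⊕1⊕1⊕1 = 0
Codeword: 1010100011010100101000001110111

1010100011010100101000001110111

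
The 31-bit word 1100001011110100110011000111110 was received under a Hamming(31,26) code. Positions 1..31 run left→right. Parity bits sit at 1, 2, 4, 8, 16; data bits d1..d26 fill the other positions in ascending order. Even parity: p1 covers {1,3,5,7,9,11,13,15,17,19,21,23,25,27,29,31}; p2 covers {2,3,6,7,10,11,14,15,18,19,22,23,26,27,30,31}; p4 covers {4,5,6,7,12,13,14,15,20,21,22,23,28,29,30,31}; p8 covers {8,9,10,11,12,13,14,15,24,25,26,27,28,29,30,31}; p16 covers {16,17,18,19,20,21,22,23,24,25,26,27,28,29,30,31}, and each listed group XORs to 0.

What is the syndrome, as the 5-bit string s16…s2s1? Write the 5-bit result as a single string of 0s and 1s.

s1 (pos 1,3,5,7,9,11,13,15,17,19,21,23,25,27,29,31): 1⊕0⊕0⊕1⊕1⊕1⊕0⊕0⊕1⊕0⊕1⊕0⊕0⊕1⊕1⊕0 = 0
s2 (pos 2,3,6,7,10,11,14,15,18,19,22,23,26,27,30,31): 1⊕0⊕0⊕1⊕1⊕1⊕1⊕0⊕1⊕0⊕1⊕0⊕1⊕1⊕1⊕0 = 0
s4 (pos 4,5,6,7,12,13,14,15,20,21,22,23,28,29,30,31): 0⊕0⊕0⊕1⊕1⊕0⊕1⊕0⊕0⊕1⊕1⊕0⊕1⊕1⊕1⊕0 = 0
s8 (pos 8,9,10,11,12,13,14,15,24,25,26,27,28,29,30,31): 0⊕1⊕1⊕1⊕1⊕0⊕1⊕0⊕0⊕0⊕1⊕1⊕1⊕1⊕1⊕0 = 0
s16 (pos 16,17,18,19,20,21,22,23,24,25,26,27,28,29,30,31): 0⊕1⊕1⊕0⊕0⊕1⊕1⊕0⊕0⊕0⊕1⊕1⊕1⊕1⊕1⊕0 = 1
Syndrome s16…s1 = 10000 → error at position 16.

10000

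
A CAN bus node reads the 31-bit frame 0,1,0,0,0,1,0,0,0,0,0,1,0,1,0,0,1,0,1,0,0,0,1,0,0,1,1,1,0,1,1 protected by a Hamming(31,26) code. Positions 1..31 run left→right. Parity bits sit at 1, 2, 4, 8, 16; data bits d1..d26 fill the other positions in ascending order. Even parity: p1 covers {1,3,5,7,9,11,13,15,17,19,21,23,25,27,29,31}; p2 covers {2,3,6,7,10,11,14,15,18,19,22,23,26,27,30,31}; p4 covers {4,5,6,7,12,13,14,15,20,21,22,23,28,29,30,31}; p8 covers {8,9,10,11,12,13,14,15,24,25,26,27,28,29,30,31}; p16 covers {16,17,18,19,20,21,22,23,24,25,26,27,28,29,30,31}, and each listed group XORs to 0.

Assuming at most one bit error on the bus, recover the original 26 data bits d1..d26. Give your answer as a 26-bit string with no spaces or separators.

s1 (pos 1,3,5,7,9,11,13,15,17,19,21,23,25,27,29,31): 0⊕0⊕0⊕0⊕0⊕0⊕0⊕0⊕1⊕1⊕0⊕1⊕0⊕1⊕0⊕1 = 1
s2 (pos 2,3,6,7,10,11,14,15,18,19,22,23,26,27,30,31): 1⊕0⊕1⊕0⊕0⊕0⊕1⊕0⊕0⊕1⊕0⊕1⊕1⊕1⊕1⊕1 = 1
s4 (pos 4,5,6,7,12,13,14,15,20,21,22,23,28,29,30,31): 0⊕0⊕1⊕0⊕1⊕0⊕1⊕0⊕0⊕0⊕0⊕1⊕1⊕0⊕1⊕1 = 1
s8 (pos 8,9,10,11,12,13,14,15,24,25,26,27,28,29,30,31): 0⊕0⊕0⊕0⊕1⊕0⊕1⊕0⊕0⊕0⊕1⊕1⊕1⊕0⊕1⊕1 = 1
s16 (pos 16,17,18,19,20,21,22,23,24,25,26,27,28,29,30,31): 0⊕1⊕0⊕1⊕0⊕0⊕0⊕1⊕0⊕0⊕1⊕1⊕1⊕0⊕1⊕1 = 0
Syndrome s16…s1 = 01111 → error at position 15.
Flip position 15: 0100010000010100101000100111011 → 0100010000010110101000100111011
Read data bits from positions 3,5,6,7,9,10,11,12,13,14,15,17,18,19,20,21,22,23,24,25,26,27,28,29,30,31: 00100001011101000100111011

00100001011101000100111011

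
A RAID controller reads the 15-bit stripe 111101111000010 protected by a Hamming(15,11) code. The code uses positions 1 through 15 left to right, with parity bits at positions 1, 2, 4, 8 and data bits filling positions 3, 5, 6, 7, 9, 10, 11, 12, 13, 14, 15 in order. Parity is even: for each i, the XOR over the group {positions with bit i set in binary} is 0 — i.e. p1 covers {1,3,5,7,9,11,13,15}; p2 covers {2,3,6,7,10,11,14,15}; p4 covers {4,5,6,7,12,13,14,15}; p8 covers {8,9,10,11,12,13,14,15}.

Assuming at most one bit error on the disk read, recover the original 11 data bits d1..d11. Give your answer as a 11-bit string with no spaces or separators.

10111100010

s1 (pos 1,3,5,7,9,11,13,15): 1⊕1⊕0⊕1⊕1⊕0⊕0⊕0 = 0
s2 (pos 2,3,6,7,10,11,14,15): 1⊕1⊕1⊕1⊕0⊕0⊕1⊕0 = 1
s4 (pos 4,5,6,7,12,13,14,15): 1⊕0⊕1⊕1⊕0⊕0⊕1⊕0 = 0
s8 (pos 8,9,10,11,12,13,14,15): 1⊕1⊕0⊕0⊕0⊕0⊕1⊕0 = 1
Syndrome s8…s1 = 1010 → error at position 10.
Flip position 10: 111101111000010 → 111101111100010
Read data bits from positions 3,5,6,7,9,10,11,12,13,14,15: 10111100010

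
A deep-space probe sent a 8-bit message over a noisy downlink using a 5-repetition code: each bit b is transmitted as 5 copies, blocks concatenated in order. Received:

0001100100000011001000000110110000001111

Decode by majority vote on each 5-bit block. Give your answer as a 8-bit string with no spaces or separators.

00000101

Block 1 (00011): 2 ones → 0
Block 2 (00100): 1 one → 0
Block 3 (00001): 1 one → 0
Block 4 (10010): 2 ones → 0
Block 5 (00000): 0 ones → 0
Block 6 (11011): 4 ones → 1
Block 7 (00000): 0 ones → 0
Block 8 (01111): 4 ones → 1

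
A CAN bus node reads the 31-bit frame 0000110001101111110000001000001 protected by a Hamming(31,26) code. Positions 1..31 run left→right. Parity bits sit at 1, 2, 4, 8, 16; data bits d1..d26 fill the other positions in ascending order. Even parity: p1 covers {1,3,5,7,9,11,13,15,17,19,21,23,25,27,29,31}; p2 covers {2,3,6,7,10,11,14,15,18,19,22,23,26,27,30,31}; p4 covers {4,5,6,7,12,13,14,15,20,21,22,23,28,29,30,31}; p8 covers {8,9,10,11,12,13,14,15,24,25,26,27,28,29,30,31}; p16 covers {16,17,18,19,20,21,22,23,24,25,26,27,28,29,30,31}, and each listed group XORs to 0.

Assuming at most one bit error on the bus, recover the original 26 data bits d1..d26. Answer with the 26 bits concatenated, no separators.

s1 (pos 1,3,5,7,9,11,13,15,17,19,21,23,25,27,29,31): 0⊕0⊕1⊕0⊕0⊕1⊕1⊕1⊕1⊕0⊕0⊕0⊕1⊕0⊕0⊕1 = 1
s2 (pos 2,3,6,7,10,11,14,15,18,19,22,23,26,27,30,31): 0⊕0⊕1⊕0⊕1⊕1⊕1⊕1⊕1⊕0⊕0⊕0⊕0⊕0⊕0⊕1 = 1
s4 (pos 4,5,6,7,12,13,14,15,20,21,22,23,28,29,30,31): 0⊕1⊕1⊕0⊕0⊕1⊕1⊕1⊕0⊕0⊕0⊕0⊕0⊕0⊕0⊕1 = 0
s8 (pos 8,9,10,11,12,13,14,15,24,25,26,27,28,29,30,31): 0⊕0⊕1⊕1⊕0⊕1⊕1⊕1⊕0⊕1⊕0⊕0⊕0⊕0⊕0⊕1 = 1
s16 (pos 16,17,18,19,20,21,22,23,24,25,26,27,28,29,30,31): 1⊕1⊕1⊕0⊕0⊕0⊕0⊕0⊕0⊕1⊕0⊕0⊕0⊕0⊕0⊕1 = 1
Syndrome s16…s1 = 11011 → error at position 27.
Flip position 27: 0000110001101111110000001000001 → 0000110001101111110000001010001
Read data bits from positions 3,5,6,7,9,10,11,12,13,14,15,17,18,19,20,21,22,23,24,25,26,27,28,29,30,31: 01100110111110000001010001

01100110111110000001010001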